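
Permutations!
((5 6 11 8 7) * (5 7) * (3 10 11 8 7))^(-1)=[0, 1, 2, 7, 4, 8, 5, 11, 6, 9, 3, 10]=(3 7 11 10)(5 8 6)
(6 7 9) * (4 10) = [0, 1, 2, 3, 10, 5, 7, 9, 8, 6, 4] = (4 10)(6 7 9)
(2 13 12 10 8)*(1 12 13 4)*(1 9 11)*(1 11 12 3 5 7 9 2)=(13)(1 3 5 7 9 12 10 8)(2 4)=[0, 3, 4, 5, 2, 7, 6, 9, 1, 12, 8, 11, 10, 13]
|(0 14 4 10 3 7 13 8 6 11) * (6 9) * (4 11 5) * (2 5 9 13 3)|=12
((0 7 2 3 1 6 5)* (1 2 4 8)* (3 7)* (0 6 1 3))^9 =(2 3 8 4 7)(5 6) =[0, 1, 3, 8, 7, 6, 5, 2, 4]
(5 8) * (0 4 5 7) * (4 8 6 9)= (0 8 7)(4 5 6 9)= [8, 1, 2, 3, 5, 6, 9, 0, 7, 4]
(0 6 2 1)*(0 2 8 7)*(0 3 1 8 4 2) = (0 6 4 2 8 7 3 1) = [6, 0, 8, 1, 2, 5, 4, 3, 7]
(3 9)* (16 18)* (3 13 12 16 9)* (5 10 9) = (5 10 9 13 12 16 18) = [0, 1, 2, 3, 4, 10, 6, 7, 8, 13, 9, 11, 16, 12, 14, 15, 18, 17, 5]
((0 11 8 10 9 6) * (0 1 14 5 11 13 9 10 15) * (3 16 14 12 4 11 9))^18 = (0 14 1 8 3 9 4)(5 12 15 16 6 11 13) = [14, 8, 2, 9, 0, 12, 11, 7, 3, 4, 10, 13, 15, 5, 1, 16, 6]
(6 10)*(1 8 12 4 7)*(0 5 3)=[5, 8, 2, 0, 7, 3, 10, 1, 12, 9, 6, 11, 4]=(0 5 3)(1 8 12 4 7)(6 10)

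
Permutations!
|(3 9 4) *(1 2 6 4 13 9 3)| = |(1 2 6 4)(9 13)| = 4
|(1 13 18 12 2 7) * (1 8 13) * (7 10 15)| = 8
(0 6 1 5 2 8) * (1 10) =(0 6 10 1 5 2 8) =[6, 5, 8, 3, 4, 2, 10, 7, 0, 9, 1]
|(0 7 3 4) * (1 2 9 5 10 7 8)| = |(0 8 1 2 9 5 10 7 3 4)| = 10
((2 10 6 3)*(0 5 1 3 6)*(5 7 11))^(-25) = (0 10 2 3 1 5 11 7) = [10, 5, 3, 1, 4, 11, 6, 0, 8, 9, 2, 7]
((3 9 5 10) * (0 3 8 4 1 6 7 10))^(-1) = (0 5 9 3)(1 4 8 10 7 6) = [5, 4, 2, 0, 8, 9, 1, 6, 10, 3, 7]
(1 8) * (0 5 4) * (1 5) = (0 1 8 5 4) = [1, 8, 2, 3, 0, 4, 6, 7, 5]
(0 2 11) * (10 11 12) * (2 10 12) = (12)(0 10 11) = [10, 1, 2, 3, 4, 5, 6, 7, 8, 9, 11, 0, 12]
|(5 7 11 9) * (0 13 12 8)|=4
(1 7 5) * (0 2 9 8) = [2, 7, 9, 3, 4, 1, 6, 5, 0, 8] = (0 2 9 8)(1 7 5)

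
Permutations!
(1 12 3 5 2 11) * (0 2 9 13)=[2, 12, 11, 5, 4, 9, 6, 7, 8, 13, 10, 1, 3, 0]=(0 2 11 1 12 3 5 9 13)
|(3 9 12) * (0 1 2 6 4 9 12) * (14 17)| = |(0 1 2 6 4 9)(3 12)(14 17)| = 6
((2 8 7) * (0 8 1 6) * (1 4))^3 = (0 2 6 7 1 8 4) = [2, 8, 6, 3, 0, 5, 7, 1, 4]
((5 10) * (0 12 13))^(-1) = (0 13 12)(5 10) = [13, 1, 2, 3, 4, 10, 6, 7, 8, 9, 5, 11, 0, 12]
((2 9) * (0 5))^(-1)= [5, 1, 9, 3, 4, 0, 6, 7, 8, 2]= (0 5)(2 9)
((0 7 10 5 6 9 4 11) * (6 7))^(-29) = (0 6 9 4 11)(5 7 10) = [6, 1, 2, 3, 11, 7, 9, 10, 8, 4, 5, 0]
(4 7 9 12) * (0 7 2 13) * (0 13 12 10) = (13)(0 7 9 10)(2 12 4) = [7, 1, 12, 3, 2, 5, 6, 9, 8, 10, 0, 11, 4, 13]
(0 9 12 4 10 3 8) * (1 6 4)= [9, 6, 2, 8, 10, 5, 4, 7, 0, 12, 3, 11, 1]= (0 9 12 1 6 4 10 3 8)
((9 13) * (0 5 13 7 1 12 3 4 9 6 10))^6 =(0 5 13 6 10) =[5, 1, 2, 3, 4, 13, 10, 7, 8, 9, 0, 11, 12, 6]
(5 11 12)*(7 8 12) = [0, 1, 2, 3, 4, 11, 6, 8, 12, 9, 10, 7, 5] = (5 11 7 8 12)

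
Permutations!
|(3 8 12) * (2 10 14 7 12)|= 7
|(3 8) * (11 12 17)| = 6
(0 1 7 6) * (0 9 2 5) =[1, 7, 5, 3, 4, 0, 9, 6, 8, 2] =(0 1 7 6 9 2 5)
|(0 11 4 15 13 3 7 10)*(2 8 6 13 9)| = 12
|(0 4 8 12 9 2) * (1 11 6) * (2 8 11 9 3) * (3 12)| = 9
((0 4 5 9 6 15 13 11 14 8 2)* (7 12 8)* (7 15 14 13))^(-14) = (0 12 14 5 2 7 6 4 8 15 9) = [12, 1, 7, 3, 8, 2, 4, 6, 15, 0, 10, 11, 14, 13, 5, 9]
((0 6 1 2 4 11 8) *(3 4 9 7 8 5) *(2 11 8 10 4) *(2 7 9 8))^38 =[3, 10, 11, 8, 1, 2, 7, 0, 5, 9, 6, 4] =(0 3 8 5 2 11 4 1 10 6 7)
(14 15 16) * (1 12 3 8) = [0, 12, 2, 8, 4, 5, 6, 7, 1, 9, 10, 11, 3, 13, 15, 16, 14] = (1 12 3 8)(14 15 16)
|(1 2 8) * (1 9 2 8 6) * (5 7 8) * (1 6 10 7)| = |(1 5)(2 10 7 8 9)| = 10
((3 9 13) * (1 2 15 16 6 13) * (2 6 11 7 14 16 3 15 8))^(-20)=(16)(1 3 13)(6 9 15)=[0, 3, 2, 13, 4, 5, 9, 7, 8, 15, 10, 11, 12, 1, 14, 6, 16]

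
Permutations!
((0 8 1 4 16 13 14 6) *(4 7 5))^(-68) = (0 1 5 16 14)(4 13 6 8 7) = [1, 5, 2, 3, 13, 16, 8, 4, 7, 9, 10, 11, 12, 6, 0, 15, 14]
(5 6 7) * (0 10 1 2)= (0 10 1 2)(5 6 7)= [10, 2, 0, 3, 4, 6, 7, 5, 8, 9, 1]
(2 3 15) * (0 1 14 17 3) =(0 1 14 17 3 15 2) =[1, 14, 0, 15, 4, 5, 6, 7, 8, 9, 10, 11, 12, 13, 17, 2, 16, 3]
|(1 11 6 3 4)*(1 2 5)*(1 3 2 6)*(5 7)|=|(1 11)(2 7 5 3 4 6)|=6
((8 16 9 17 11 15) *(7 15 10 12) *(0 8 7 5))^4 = (0 17 5 9 12 16 10 8 11) = [17, 1, 2, 3, 4, 9, 6, 7, 11, 12, 8, 0, 16, 13, 14, 15, 10, 5]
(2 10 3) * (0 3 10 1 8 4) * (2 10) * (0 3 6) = (0 6)(1 8 4 3 10 2) = [6, 8, 1, 10, 3, 5, 0, 7, 4, 9, 2]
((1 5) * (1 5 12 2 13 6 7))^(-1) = [0, 7, 12, 3, 4, 5, 13, 6, 8, 9, 10, 11, 1, 2] = (1 7 6 13 2 12)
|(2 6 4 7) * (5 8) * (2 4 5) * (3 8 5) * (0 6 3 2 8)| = 4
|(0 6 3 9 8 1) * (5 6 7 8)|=4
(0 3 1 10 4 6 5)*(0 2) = (0 3 1 10 4 6 5 2) = [3, 10, 0, 1, 6, 2, 5, 7, 8, 9, 4]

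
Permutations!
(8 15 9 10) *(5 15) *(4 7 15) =(4 7 15 9 10 8 5) =[0, 1, 2, 3, 7, 4, 6, 15, 5, 10, 8, 11, 12, 13, 14, 9]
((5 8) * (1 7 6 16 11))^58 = [0, 16, 2, 3, 4, 5, 1, 11, 8, 9, 10, 6, 12, 13, 14, 15, 7] = (1 16 7 11 6)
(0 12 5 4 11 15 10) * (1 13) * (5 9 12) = (0 5 4 11 15 10)(1 13)(9 12) = [5, 13, 2, 3, 11, 4, 6, 7, 8, 12, 0, 15, 9, 1, 14, 10]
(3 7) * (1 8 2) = (1 8 2)(3 7) = [0, 8, 1, 7, 4, 5, 6, 3, 2]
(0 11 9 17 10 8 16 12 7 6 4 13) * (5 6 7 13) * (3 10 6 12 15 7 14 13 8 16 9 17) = (0 11 17 6 4 5 12 8 9 3 10 16 15 7 14 13) = [11, 1, 2, 10, 5, 12, 4, 14, 9, 3, 16, 17, 8, 0, 13, 7, 15, 6]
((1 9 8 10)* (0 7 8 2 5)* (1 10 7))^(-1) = (10)(0 5 2 9 1)(7 8) = [5, 0, 9, 3, 4, 2, 6, 8, 7, 1, 10]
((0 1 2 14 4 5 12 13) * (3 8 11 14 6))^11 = (0 13 12 5 4 14 11 8 3 6 2 1) = [13, 0, 1, 6, 14, 4, 2, 7, 3, 9, 10, 8, 5, 12, 11]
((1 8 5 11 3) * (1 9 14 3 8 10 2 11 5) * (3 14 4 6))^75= (14)(3 6 4 9)= [0, 1, 2, 6, 9, 5, 4, 7, 8, 3, 10, 11, 12, 13, 14]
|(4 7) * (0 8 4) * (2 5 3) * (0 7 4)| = 6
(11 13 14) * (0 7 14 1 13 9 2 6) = [7, 13, 6, 3, 4, 5, 0, 14, 8, 2, 10, 9, 12, 1, 11] = (0 7 14 11 9 2 6)(1 13)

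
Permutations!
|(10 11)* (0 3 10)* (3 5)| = |(0 5 3 10 11)| = 5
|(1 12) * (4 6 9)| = |(1 12)(4 6 9)| = 6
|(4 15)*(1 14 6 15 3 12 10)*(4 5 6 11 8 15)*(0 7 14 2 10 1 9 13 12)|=30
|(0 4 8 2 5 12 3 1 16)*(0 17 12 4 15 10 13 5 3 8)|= |(0 15 10 13 5 4)(1 16 17 12 8 2 3)|= 42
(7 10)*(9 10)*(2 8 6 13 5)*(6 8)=(2 6 13 5)(7 9 10)=[0, 1, 6, 3, 4, 2, 13, 9, 8, 10, 7, 11, 12, 5]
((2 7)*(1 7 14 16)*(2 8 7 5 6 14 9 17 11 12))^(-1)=(1 16 14 6 5)(2 12 11 17 9)(7 8)=[0, 16, 12, 3, 4, 1, 5, 8, 7, 2, 10, 17, 11, 13, 6, 15, 14, 9]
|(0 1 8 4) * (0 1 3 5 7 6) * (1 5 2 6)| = |(0 3 2 6)(1 8 4 5 7)| = 20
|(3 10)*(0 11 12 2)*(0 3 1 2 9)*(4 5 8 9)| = 28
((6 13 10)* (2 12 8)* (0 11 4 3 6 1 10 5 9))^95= (0 9 5 13 6 3 4 11)(1 10)(2 8 12)= [9, 10, 8, 4, 11, 13, 3, 7, 12, 5, 1, 0, 2, 6]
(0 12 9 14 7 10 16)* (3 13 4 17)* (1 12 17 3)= (0 17 1 12 9 14 7 10 16)(3 13 4)= [17, 12, 2, 13, 3, 5, 6, 10, 8, 14, 16, 11, 9, 4, 7, 15, 0, 1]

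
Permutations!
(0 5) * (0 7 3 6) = (0 5 7 3 6) = [5, 1, 2, 6, 4, 7, 0, 3]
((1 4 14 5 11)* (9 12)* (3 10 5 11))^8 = (14)(3 5 10) = [0, 1, 2, 5, 4, 10, 6, 7, 8, 9, 3, 11, 12, 13, 14]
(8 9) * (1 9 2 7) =(1 9 8 2 7) =[0, 9, 7, 3, 4, 5, 6, 1, 2, 8]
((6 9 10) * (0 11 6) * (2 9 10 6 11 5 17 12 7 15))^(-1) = (0 10 6 9 2 15 7 12 17 5) = [10, 1, 15, 3, 4, 0, 9, 12, 8, 2, 6, 11, 17, 13, 14, 7, 16, 5]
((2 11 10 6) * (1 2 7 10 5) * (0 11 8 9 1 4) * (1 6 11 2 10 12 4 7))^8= (0 5 6)(1 2 7)(4 11 9)(8 12 10)= [5, 2, 7, 3, 11, 6, 0, 1, 12, 4, 8, 9, 10]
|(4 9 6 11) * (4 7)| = 5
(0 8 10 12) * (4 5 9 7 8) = (0 4 5 9 7 8 10 12) = [4, 1, 2, 3, 5, 9, 6, 8, 10, 7, 12, 11, 0]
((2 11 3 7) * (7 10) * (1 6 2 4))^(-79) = [0, 6, 11, 10, 1, 5, 2, 4, 8, 9, 7, 3] = (1 6 2 11 3 10 7 4)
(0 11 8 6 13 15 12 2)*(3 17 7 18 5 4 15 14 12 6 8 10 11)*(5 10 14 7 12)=(0 3 17 12 2)(4 15 6 13 7 18 10 11 14 5)=[3, 1, 0, 17, 15, 4, 13, 18, 8, 9, 11, 14, 2, 7, 5, 6, 16, 12, 10]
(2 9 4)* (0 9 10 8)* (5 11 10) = (0 9 4 2 5 11 10 8) = [9, 1, 5, 3, 2, 11, 6, 7, 0, 4, 8, 10]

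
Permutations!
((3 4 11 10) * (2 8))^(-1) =(2 8)(3 10 11 4) =[0, 1, 8, 10, 3, 5, 6, 7, 2, 9, 11, 4]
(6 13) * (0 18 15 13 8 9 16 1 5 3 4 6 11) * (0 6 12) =(0 18 15 13 11 6 8 9 16 1 5 3 4 12) =[18, 5, 2, 4, 12, 3, 8, 7, 9, 16, 10, 6, 0, 11, 14, 13, 1, 17, 15]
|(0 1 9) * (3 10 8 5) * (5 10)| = 6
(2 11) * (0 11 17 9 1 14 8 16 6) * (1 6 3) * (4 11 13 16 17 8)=(0 13 16 3 1 14 4 11 2 8 17 9 6)=[13, 14, 8, 1, 11, 5, 0, 7, 17, 6, 10, 2, 12, 16, 4, 15, 3, 9]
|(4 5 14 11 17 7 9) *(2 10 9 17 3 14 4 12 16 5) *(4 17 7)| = |(2 10 9 12 16 5 17 4)(3 14 11)| = 24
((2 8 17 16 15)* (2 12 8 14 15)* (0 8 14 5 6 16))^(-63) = [0, 1, 5, 3, 4, 6, 16, 7, 8, 9, 10, 11, 12, 13, 14, 15, 2, 17] = (17)(2 5 6 16)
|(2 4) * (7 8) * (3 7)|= |(2 4)(3 7 8)|= 6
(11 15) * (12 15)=[0, 1, 2, 3, 4, 5, 6, 7, 8, 9, 10, 12, 15, 13, 14, 11]=(11 12 15)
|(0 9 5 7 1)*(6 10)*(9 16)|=|(0 16 9 5 7 1)(6 10)|=6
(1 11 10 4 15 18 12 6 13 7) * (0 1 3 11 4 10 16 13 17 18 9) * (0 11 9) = (0 1 4 15)(3 9 11 16 13 7)(6 17 18 12) = [1, 4, 2, 9, 15, 5, 17, 3, 8, 11, 10, 16, 6, 7, 14, 0, 13, 18, 12]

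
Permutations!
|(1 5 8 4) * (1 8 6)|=6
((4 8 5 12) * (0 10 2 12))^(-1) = (0 5 8 4 12 2 10) = [5, 1, 10, 3, 12, 8, 6, 7, 4, 9, 0, 11, 2]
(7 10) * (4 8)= (4 8)(7 10)= [0, 1, 2, 3, 8, 5, 6, 10, 4, 9, 7]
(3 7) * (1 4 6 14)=[0, 4, 2, 7, 6, 5, 14, 3, 8, 9, 10, 11, 12, 13, 1]=(1 4 6 14)(3 7)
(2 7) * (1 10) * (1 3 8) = (1 10 3 8)(2 7) = [0, 10, 7, 8, 4, 5, 6, 2, 1, 9, 3]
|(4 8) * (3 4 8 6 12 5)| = |(3 4 6 12 5)| = 5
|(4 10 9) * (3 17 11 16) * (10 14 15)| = 20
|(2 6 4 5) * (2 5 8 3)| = 5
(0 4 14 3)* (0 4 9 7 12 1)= (0 9 7 12 1)(3 4 14)= [9, 0, 2, 4, 14, 5, 6, 12, 8, 7, 10, 11, 1, 13, 3]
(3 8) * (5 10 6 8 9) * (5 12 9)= (3 5 10 6 8)(9 12)= [0, 1, 2, 5, 4, 10, 8, 7, 3, 12, 6, 11, 9]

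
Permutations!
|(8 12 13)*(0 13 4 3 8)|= |(0 13)(3 8 12 4)|= 4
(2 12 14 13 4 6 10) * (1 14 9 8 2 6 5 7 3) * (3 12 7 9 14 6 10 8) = [0, 6, 7, 1, 5, 9, 8, 12, 2, 3, 10, 11, 14, 4, 13] = (1 6 8 2 7 12 14 13 4 5 9 3)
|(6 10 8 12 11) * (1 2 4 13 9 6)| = 10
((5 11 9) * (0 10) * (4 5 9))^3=(11)(0 10)=[10, 1, 2, 3, 4, 5, 6, 7, 8, 9, 0, 11]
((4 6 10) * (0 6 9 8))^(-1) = (0 8 9 4 10 6) = [8, 1, 2, 3, 10, 5, 0, 7, 9, 4, 6]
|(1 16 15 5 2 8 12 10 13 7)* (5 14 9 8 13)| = |(1 16 15 14 9 8 12 10 5 2 13 7)| = 12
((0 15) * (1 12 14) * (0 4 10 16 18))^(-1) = (0 18 16 10 4 15)(1 14 12) = [18, 14, 2, 3, 15, 5, 6, 7, 8, 9, 4, 11, 1, 13, 12, 0, 10, 17, 16]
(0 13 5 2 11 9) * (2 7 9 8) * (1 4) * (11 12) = (0 13 5 7 9)(1 4)(2 12 11 8) = [13, 4, 12, 3, 1, 7, 6, 9, 2, 0, 10, 8, 11, 5]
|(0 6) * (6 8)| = 3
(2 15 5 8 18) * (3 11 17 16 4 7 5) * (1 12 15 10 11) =(1 12 15 3)(2 10 11 17 16 4 7 5 8 18) =[0, 12, 10, 1, 7, 8, 6, 5, 18, 9, 11, 17, 15, 13, 14, 3, 4, 16, 2]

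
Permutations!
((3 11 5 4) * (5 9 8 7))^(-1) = (3 4 5 7 8 9 11) = [0, 1, 2, 4, 5, 7, 6, 8, 9, 11, 10, 3]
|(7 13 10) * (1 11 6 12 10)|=7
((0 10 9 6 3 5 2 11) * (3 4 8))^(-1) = (0 11 2 5 3 8 4 6 9 10) = [11, 1, 5, 8, 6, 3, 9, 7, 4, 10, 0, 2]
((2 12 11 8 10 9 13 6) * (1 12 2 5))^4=(1 10 5 8 6 11 13 12 9)=[0, 10, 2, 3, 4, 8, 11, 7, 6, 1, 5, 13, 9, 12]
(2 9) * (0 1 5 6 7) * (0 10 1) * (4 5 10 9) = (1 10)(2 4 5 6 7 9) = [0, 10, 4, 3, 5, 6, 7, 9, 8, 2, 1]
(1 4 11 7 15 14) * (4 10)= (1 10 4 11 7 15 14)= [0, 10, 2, 3, 11, 5, 6, 15, 8, 9, 4, 7, 12, 13, 1, 14]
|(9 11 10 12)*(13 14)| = |(9 11 10 12)(13 14)| = 4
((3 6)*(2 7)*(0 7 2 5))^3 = (7)(3 6) = [0, 1, 2, 6, 4, 5, 3, 7]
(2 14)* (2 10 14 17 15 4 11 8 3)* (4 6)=(2 17 15 6 4 11 8 3)(10 14)=[0, 1, 17, 2, 11, 5, 4, 7, 3, 9, 14, 8, 12, 13, 10, 6, 16, 15]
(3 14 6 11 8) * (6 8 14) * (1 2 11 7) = (1 2 11 14 8 3 6 7) = [0, 2, 11, 6, 4, 5, 7, 1, 3, 9, 10, 14, 12, 13, 8]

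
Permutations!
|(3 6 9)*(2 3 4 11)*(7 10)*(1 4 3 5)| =|(1 4 11 2 5)(3 6 9)(7 10)| =30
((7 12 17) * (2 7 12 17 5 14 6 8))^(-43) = (2 14 17 8 5 7 6 12) = [0, 1, 14, 3, 4, 7, 12, 6, 5, 9, 10, 11, 2, 13, 17, 15, 16, 8]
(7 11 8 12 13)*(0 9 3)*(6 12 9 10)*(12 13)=(0 10 6 13 7 11 8 9 3)=[10, 1, 2, 0, 4, 5, 13, 11, 9, 3, 6, 8, 12, 7]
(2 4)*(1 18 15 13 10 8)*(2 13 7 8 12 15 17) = (1 18 17 2 4 13 10 12 15 7 8) = [0, 18, 4, 3, 13, 5, 6, 8, 1, 9, 12, 11, 15, 10, 14, 7, 16, 2, 17]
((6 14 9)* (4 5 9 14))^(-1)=(14)(4 6 9 5)=[0, 1, 2, 3, 6, 4, 9, 7, 8, 5, 10, 11, 12, 13, 14]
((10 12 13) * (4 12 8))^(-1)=[0, 1, 2, 3, 8, 5, 6, 7, 10, 9, 13, 11, 4, 12]=(4 8 10 13 12)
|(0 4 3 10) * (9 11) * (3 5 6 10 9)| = 15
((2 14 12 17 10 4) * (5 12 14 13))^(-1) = (2 4 10 17 12 5 13) = [0, 1, 4, 3, 10, 13, 6, 7, 8, 9, 17, 11, 5, 2, 14, 15, 16, 12]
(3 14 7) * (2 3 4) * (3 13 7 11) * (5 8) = (2 13 7 4)(3 14 11)(5 8) = [0, 1, 13, 14, 2, 8, 6, 4, 5, 9, 10, 3, 12, 7, 11]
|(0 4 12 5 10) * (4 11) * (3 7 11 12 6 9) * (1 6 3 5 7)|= |(0 12 7 11 4 3 1 6 9 5 10)|= 11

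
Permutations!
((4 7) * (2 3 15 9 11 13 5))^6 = (2 5 13 11 9 15 3) = [0, 1, 5, 2, 4, 13, 6, 7, 8, 15, 10, 9, 12, 11, 14, 3]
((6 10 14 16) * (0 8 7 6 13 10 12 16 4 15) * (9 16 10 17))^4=(17)(0 12 15 6 4 7 14 8 10)=[12, 1, 2, 3, 7, 5, 4, 14, 10, 9, 0, 11, 15, 13, 8, 6, 16, 17]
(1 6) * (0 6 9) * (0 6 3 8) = (0 3 8)(1 9 6) = [3, 9, 2, 8, 4, 5, 1, 7, 0, 6]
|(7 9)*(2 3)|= 2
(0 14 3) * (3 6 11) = (0 14 6 11 3) = [14, 1, 2, 0, 4, 5, 11, 7, 8, 9, 10, 3, 12, 13, 6]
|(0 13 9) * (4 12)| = 6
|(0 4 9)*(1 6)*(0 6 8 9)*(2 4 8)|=|(0 8 9 6 1 2 4)|=7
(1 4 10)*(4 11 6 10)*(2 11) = (1 2 11 6 10) = [0, 2, 11, 3, 4, 5, 10, 7, 8, 9, 1, 6]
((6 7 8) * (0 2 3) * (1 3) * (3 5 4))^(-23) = (0 2 1 5 4 3)(6 7 8) = [2, 5, 1, 0, 3, 4, 7, 8, 6]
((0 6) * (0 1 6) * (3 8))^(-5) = [0, 6, 2, 8, 4, 5, 1, 7, 3] = (1 6)(3 8)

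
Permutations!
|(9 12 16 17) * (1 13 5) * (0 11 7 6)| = |(0 11 7 6)(1 13 5)(9 12 16 17)| = 12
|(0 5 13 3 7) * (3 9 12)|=|(0 5 13 9 12 3 7)|=7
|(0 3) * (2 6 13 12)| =|(0 3)(2 6 13 12)| =4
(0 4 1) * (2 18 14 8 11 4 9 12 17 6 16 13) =(0 9 12 17 6 16 13 2 18 14 8 11 4 1) =[9, 0, 18, 3, 1, 5, 16, 7, 11, 12, 10, 4, 17, 2, 8, 15, 13, 6, 14]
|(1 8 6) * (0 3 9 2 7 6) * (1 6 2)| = 10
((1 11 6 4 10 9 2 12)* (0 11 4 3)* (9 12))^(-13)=(0 3 6 11)(1 12 10 4)(2 9)=[3, 12, 9, 6, 1, 5, 11, 7, 8, 2, 4, 0, 10]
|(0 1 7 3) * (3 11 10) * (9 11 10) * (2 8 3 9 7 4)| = |(0 1 4 2 8 3)(7 10 9 11)| = 12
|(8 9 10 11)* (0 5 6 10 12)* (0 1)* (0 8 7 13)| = 28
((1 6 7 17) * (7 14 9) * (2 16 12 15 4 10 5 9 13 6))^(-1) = [0, 17, 1, 3, 15, 10, 13, 9, 8, 5, 4, 11, 16, 14, 6, 12, 2, 7] = (1 17 7 9 5 10 4 15 12 16 2)(6 13 14)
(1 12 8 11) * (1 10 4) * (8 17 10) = (1 12 17 10 4)(8 11) = [0, 12, 2, 3, 1, 5, 6, 7, 11, 9, 4, 8, 17, 13, 14, 15, 16, 10]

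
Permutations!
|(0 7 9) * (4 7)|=|(0 4 7 9)|=4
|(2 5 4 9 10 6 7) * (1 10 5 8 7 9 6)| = |(1 10)(2 8 7)(4 6 9 5)| = 12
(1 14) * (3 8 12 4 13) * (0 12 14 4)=[12, 4, 2, 8, 13, 5, 6, 7, 14, 9, 10, 11, 0, 3, 1]=(0 12)(1 4 13 3 8 14)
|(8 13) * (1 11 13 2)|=|(1 11 13 8 2)|=5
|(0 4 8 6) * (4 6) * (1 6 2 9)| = |(0 2 9 1 6)(4 8)| = 10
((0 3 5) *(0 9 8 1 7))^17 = (0 9 7 5 1 3 8) = [9, 3, 2, 8, 4, 1, 6, 5, 0, 7]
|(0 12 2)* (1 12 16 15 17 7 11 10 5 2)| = |(0 16 15 17 7 11 10 5 2)(1 12)| = 18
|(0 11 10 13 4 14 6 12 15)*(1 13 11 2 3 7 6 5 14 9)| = 28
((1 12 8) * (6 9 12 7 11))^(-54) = (1 11 9 8 7 6 12) = [0, 11, 2, 3, 4, 5, 12, 6, 7, 8, 10, 9, 1]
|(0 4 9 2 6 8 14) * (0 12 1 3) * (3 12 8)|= |(0 4 9 2 6 3)(1 12)(8 14)|= 6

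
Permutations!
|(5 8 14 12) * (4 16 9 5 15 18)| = 9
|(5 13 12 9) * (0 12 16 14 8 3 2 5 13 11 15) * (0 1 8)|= 42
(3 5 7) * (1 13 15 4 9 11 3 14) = (1 13 15 4 9 11 3 5 7 14) = [0, 13, 2, 5, 9, 7, 6, 14, 8, 11, 10, 3, 12, 15, 1, 4]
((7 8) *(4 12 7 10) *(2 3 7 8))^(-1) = (2 7 3)(4 10 8 12) = [0, 1, 7, 2, 10, 5, 6, 3, 12, 9, 8, 11, 4]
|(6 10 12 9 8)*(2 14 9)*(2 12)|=6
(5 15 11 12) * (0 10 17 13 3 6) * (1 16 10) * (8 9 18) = (0 1 16 10 17 13 3 6)(5 15 11 12)(8 9 18) = [1, 16, 2, 6, 4, 15, 0, 7, 9, 18, 17, 12, 5, 3, 14, 11, 10, 13, 8]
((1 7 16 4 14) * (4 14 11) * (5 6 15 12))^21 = [0, 7, 2, 3, 11, 6, 15, 16, 8, 9, 10, 4, 5, 13, 1, 12, 14] = (1 7 16 14)(4 11)(5 6 15 12)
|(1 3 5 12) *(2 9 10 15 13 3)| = |(1 2 9 10 15 13 3 5 12)| = 9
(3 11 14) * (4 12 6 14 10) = (3 11 10 4 12 6 14) = [0, 1, 2, 11, 12, 5, 14, 7, 8, 9, 4, 10, 6, 13, 3]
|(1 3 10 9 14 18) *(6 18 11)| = 8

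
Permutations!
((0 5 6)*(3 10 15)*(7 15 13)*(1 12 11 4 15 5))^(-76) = (0 13 4)(1 7 15)(3 12 5)(6 10 11) = [13, 7, 2, 12, 0, 3, 10, 15, 8, 9, 11, 6, 5, 4, 14, 1]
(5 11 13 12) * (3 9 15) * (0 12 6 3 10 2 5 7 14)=(0 12 7 14)(2 5 11 13 6 3 9 15 10)=[12, 1, 5, 9, 4, 11, 3, 14, 8, 15, 2, 13, 7, 6, 0, 10]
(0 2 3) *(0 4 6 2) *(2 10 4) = (2 3)(4 6 10) = [0, 1, 3, 2, 6, 5, 10, 7, 8, 9, 4]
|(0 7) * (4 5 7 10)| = |(0 10 4 5 7)| = 5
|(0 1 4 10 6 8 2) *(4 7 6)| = |(0 1 7 6 8 2)(4 10)| = 6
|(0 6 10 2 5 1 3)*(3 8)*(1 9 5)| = 14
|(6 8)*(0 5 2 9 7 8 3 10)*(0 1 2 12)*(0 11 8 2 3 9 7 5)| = 6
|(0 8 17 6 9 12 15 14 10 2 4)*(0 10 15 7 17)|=30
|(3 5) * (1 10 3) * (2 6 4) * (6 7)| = 4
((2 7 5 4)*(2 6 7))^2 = (4 7)(5 6) = [0, 1, 2, 3, 7, 6, 5, 4]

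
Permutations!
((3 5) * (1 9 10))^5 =(1 10 9)(3 5) =[0, 10, 2, 5, 4, 3, 6, 7, 8, 1, 9]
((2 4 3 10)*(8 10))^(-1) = [0, 1, 10, 4, 2, 5, 6, 7, 3, 9, 8] = (2 10 8 3 4)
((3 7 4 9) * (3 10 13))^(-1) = (3 13 10 9 4 7) = [0, 1, 2, 13, 7, 5, 6, 3, 8, 4, 9, 11, 12, 10]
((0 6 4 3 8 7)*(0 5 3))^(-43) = (0 4 6)(3 8 7 5) = [4, 1, 2, 8, 6, 3, 0, 5, 7]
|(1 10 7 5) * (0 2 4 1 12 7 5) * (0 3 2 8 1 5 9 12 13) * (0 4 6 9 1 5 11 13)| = 6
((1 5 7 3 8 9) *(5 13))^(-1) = (1 9 8 3 7 5 13) = [0, 9, 2, 7, 4, 13, 6, 5, 3, 8, 10, 11, 12, 1]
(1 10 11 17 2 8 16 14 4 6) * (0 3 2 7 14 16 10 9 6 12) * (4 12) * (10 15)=(0 3 2 8 15 10 11 17 7 14 12)(1 9 6)=[3, 9, 8, 2, 4, 5, 1, 14, 15, 6, 11, 17, 0, 13, 12, 10, 16, 7]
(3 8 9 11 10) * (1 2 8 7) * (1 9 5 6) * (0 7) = [7, 2, 8, 0, 4, 6, 1, 9, 5, 11, 3, 10] = (0 7 9 11 10 3)(1 2 8 5 6)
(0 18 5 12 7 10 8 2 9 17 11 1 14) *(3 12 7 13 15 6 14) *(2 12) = [18, 3, 9, 2, 4, 7, 14, 10, 12, 17, 8, 1, 13, 15, 0, 6, 16, 11, 5] = (0 18 5 7 10 8 12 13 15 6 14)(1 3 2 9 17 11)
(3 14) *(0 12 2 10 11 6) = (0 12 2 10 11 6)(3 14) = [12, 1, 10, 14, 4, 5, 0, 7, 8, 9, 11, 6, 2, 13, 3]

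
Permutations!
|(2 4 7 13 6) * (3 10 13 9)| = |(2 4 7 9 3 10 13 6)| = 8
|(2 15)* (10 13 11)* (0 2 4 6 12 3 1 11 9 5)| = 13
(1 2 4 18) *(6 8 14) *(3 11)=(1 2 4 18)(3 11)(6 8 14)=[0, 2, 4, 11, 18, 5, 8, 7, 14, 9, 10, 3, 12, 13, 6, 15, 16, 17, 1]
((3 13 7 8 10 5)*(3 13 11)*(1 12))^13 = (1 12)(3 11)(5 8 13 10 7) = [0, 12, 2, 11, 4, 8, 6, 5, 13, 9, 7, 3, 1, 10]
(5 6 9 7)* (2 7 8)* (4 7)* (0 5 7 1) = (0 5 6 9 8 2 4 1) = [5, 0, 4, 3, 1, 6, 9, 7, 2, 8]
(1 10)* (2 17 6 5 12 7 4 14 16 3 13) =(1 10)(2 17 6 5 12 7 4 14 16 3 13) =[0, 10, 17, 13, 14, 12, 5, 4, 8, 9, 1, 11, 7, 2, 16, 15, 3, 6]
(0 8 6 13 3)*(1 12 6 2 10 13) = (0 8 2 10 13 3)(1 12 6) = [8, 12, 10, 0, 4, 5, 1, 7, 2, 9, 13, 11, 6, 3]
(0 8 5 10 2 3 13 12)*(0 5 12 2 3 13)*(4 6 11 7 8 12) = (0 12 5 10 3)(2 13)(4 6 11 7 8) = [12, 1, 13, 0, 6, 10, 11, 8, 4, 9, 3, 7, 5, 2]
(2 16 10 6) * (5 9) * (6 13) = (2 16 10 13 6)(5 9) = [0, 1, 16, 3, 4, 9, 2, 7, 8, 5, 13, 11, 12, 6, 14, 15, 10]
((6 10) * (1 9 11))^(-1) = [0, 11, 2, 3, 4, 5, 10, 7, 8, 1, 6, 9] = (1 11 9)(6 10)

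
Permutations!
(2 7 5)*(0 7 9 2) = [7, 1, 9, 3, 4, 0, 6, 5, 8, 2] = (0 7 5)(2 9)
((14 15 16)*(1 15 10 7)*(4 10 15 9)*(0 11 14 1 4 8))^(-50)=(0 9 16 14)(1 15 11 8)(4 10 7)=[9, 15, 2, 3, 10, 5, 6, 4, 1, 16, 7, 8, 12, 13, 0, 11, 14]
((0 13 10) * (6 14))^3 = (6 14) = [0, 1, 2, 3, 4, 5, 14, 7, 8, 9, 10, 11, 12, 13, 6]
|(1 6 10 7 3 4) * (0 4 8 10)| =4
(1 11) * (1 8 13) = (1 11 8 13) = [0, 11, 2, 3, 4, 5, 6, 7, 13, 9, 10, 8, 12, 1]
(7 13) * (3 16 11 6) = (3 16 11 6)(7 13) = [0, 1, 2, 16, 4, 5, 3, 13, 8, 9, 10, 6, 12, 7, 14, 15, 11]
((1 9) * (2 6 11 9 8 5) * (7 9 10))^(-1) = [0, 9, 5, 3, 4, 8, 2, 10, 1, 7, 11, 6] = (1 9 7 10 11 6 2 5 8)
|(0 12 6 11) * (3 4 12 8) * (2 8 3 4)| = |(0 3 2 8 4 12 6 11)| = 8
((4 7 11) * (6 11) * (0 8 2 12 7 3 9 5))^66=(12)=[0, 1, 2, 3, 4, 5, 6, 7, 8, 9, 10, 11, 12]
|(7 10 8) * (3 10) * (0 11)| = |(0 11)(3 10 8 7)| = 4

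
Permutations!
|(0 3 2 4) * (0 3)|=3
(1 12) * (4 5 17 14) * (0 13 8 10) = (0 13 8 10)(1 12)(4 5 17 14) = [13, 12, 2, 3, 5, 17, 6, 7, 10, 9, 0, 11, 1, 8, 4, 15, 16, 14]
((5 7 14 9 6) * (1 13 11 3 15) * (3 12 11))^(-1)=[0, 15, 2, 13, 4, 6, 9, 5, 8, 14, 10, 12, 11, 1, 7, 3]=(1 15 3 13)(5 6 9 14 7)(11 12)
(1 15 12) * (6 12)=(1 15 6 12)=[0, 15, 2, 3, 4, 5, 12, 7, 8, 9, 10, 11, 1, 13, 14, 6]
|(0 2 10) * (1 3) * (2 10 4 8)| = |(0 10)(1 3)(2 4 8)| = 6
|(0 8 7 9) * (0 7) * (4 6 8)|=|(0 4 6 8)(7 9)|=4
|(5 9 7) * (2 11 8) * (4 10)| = 6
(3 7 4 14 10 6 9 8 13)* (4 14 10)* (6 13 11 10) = (3 7 14 4 6 9 8 11 10 13) = [0, 1, 2, 7, 6, 5, 9, 14, 11, 8, 13, 10, 12, 3, 4]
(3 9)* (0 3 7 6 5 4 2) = [3, 1, 0, 9, 2, 4, 5, 6, 8, 7] = (0 3 9 7 6 5 4 2)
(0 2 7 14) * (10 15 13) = (0 2 7 14)(10 15 13) = [2, 1, 7, 3, 4, 5, 6, 14, 8, 9, 15, 11, 12, 10, 0, 13]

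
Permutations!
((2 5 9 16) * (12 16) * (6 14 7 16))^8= [0, 1, 2, 3, 4, 5, 6, 7, 8, 9, 10, 11, 12, 13, 14, 15, 16]= (16)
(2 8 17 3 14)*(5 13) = (2 8 17 3 14)(5 13) = [0, 1, 8, 14, 4, 13, 6, 7, 17, 9, 10, 11, 12, 5, 2, 15, 16, 3]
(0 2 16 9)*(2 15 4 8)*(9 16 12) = (16)(0 15 4 8 2 12 9) = [15, 1, 12, 3, 8, 5, 6, 7, 2, 0, 10, 11, 9, 13, 14, 4, 16]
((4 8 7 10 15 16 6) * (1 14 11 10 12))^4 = (1 15 8 14 16 7 11 6 12 10 4) = [0, 15, 2, 3, 1, 5, 12, 11, 14, 9, 4, 6, 10, 13, 16, 8, 7]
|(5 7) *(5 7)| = 1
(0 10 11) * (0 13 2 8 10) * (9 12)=[0, 1, 8, 3, 4, 5, 6, 7, 10, 12, 11, 13, 9, 2]=(2 8 10 11 13)(9 12)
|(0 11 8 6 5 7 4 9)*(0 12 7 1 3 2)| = |(0 11 8 6 5 1 3 2)(4 9 12 7)| = 8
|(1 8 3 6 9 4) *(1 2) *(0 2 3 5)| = 20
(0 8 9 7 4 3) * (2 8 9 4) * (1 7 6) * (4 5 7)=(0 9 6 1 4 3)(2 8 5 7)=[9, 4, 8, 0, 3, 7, 1, 2, 5, 6]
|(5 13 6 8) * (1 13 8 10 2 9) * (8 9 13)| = 4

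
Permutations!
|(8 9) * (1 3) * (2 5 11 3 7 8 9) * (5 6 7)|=4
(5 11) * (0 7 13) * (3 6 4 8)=(0 7 13)(3 6 4 8)(5 11)=[7, 1, 2, 6, 8, 11, 4, 13, 3, 9, 10, 5, 12, 0]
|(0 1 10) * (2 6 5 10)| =|(0 1 2 6 5 10)| =6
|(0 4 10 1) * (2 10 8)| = 6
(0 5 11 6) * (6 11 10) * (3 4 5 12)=(0 12 3 4 5 10 6)=[12, 1, 2, 4, 5, 10, 0, 7, 8, 9, 6, 11, 3]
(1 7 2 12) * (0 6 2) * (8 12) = [6, 7, 8, 3, 4, 5, 2, 0, 12, 9, 10, 11, 1] = (0 6 2 8 12 1 7)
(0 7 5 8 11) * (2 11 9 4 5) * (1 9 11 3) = (0 7 2 3 1 9 4 5 8 11) = [7, 9, 3, 1, 5, 8, 6, 2, 11, 4, 10, 0]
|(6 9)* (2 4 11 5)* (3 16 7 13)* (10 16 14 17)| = 28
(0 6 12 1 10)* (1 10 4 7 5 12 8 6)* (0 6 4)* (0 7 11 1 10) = (0 10 6 8 4 11 1 7 5 12) = [10, 7, 2, 3, 11, 12, 8, 5, 4, 9, 6, 1, 0]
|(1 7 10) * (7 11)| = 4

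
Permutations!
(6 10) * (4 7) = (4 7)(6 10) = [0, 1, 2, 3, 7, 5, 10, 4, 8, 9, 6]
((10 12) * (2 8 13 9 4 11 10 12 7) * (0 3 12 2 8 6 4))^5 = [4, 1, 7, 11, 13, 5, 8, 3, 12, 6, 0, 9, 10, 2] = (0 4 13 2 7 3 11 9 6 8 12 10)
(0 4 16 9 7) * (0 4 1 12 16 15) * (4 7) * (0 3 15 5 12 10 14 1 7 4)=(0 7 4 5 12 16 9)(1 10 14)(3 15)=[7, 10, 2, 15, 5, 12, 6, 4, 8, 0, 14, 11, 16, 13, 1, 3, 9]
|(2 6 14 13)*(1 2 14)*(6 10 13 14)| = 5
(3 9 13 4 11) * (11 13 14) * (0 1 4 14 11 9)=(0 1 4 13 14 9 11 3)=[1, 4, 2, 0, 13, 5, 6, 7, 8, 11, 10, 3, 12, 14, 9]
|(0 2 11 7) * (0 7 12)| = |(0 2 11 12)| = 4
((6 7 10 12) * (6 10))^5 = (6 7)(10 12) = [0, 1, 2, 3, 4, 5, 7, 6, 8, 9, 12, 11, 10]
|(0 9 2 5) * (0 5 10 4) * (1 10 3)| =7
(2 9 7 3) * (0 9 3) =[9, 1, 3, 2, 4, 5, 6, 0, 8, 7] =(0 9 7)(2 3)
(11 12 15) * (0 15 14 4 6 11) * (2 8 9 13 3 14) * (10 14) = (0 15)(2 8 9 13 3 10 14 4 6 11 12) = [15, 1, 8, 10, 6, 5, 11, 7, 9, 13, 14, 12, 2, 3, 4, 0]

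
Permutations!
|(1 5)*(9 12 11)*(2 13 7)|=6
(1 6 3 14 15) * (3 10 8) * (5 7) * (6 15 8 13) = [0, 15, 2, 14, 4, 7, 10, 5, 3, 9, 13, 11, 12, 6, 8, 1] = (1 15)(3 14 8)(5 7)(6 10 13)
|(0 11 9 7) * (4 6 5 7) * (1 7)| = |(0 11 9 4 6 5 1 7)| = 8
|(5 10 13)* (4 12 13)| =5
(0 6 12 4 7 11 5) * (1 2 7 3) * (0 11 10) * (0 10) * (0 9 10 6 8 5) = (0 8 5 11)(1 2 7 9 10 6 12 4 3) = [8, 2, 7, 1, 3, 11, 12, 9, 5, 10, 6, 0, 4]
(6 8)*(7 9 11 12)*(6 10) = [0, 1, 2, 3, 4, 5, 8, 9, 10, 11, 6, 12, 7] = (6 8 10)(7 9 11 12)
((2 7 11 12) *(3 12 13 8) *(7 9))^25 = (2 9 7 11 13 8 3 12) = [0, 1, 9, 12, 4, 5, 6, 11, 3, 7, 10, 13, 2, 8]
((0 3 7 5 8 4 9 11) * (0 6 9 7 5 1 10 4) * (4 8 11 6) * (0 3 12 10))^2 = (0 10 3 11 7)(1 12 8 5 4) = [10, 12, 2, 11, 1, 4, 6, 0, 5, 9, 3, 7, 8]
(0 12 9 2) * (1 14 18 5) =(0 12 9 2)(1 14 18 5) =[12, 14, 0, 3, 4, 1, 6, 7, 8, 2, 10, 11, 9, 13, 18, 15, 16, 17, 5]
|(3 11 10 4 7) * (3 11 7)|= 5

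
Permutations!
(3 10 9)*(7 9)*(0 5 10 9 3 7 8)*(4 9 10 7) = (0 5 7 3 10 8)(4 9) = [5, 1, 2, 10, 9, 7, 6, 3, 0, 4, 8]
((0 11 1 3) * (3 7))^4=(0 3 7 1 11)=[3, 11, 2, 7, 4, 5, 6, 1, 8, 9, 10, 0]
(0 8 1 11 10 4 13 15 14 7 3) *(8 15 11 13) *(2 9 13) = (0 15 14 7 3)(1 2 9 13 11 10 4 8) = [15, 2, 9, 0, 8, 5, 6, 3, 1, 13, 4, 10, 12, 11, 7, 14]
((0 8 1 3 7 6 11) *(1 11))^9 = (11)(1 3 7 6) = [0, 3, 2, 7, 4, 5, 1, 6, 8, 9, 10, 11]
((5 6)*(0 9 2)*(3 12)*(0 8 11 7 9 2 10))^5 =(0 9 11 2 10 7 8)(3 12)(5 6) =[9, 1, 10, 12, 4, 6, 5, 8, 0, 11, 7, 2, 3]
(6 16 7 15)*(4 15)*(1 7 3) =(1 7 4 15 6 16 3) =[0, 7, 2, 1, 15, 5, 16, 4, 8, 9, 10, 11, 12, 13, 14, 6, 3]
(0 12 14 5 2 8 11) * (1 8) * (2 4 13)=(0 12 14 5 4 13 2 1 8 11)=[12, 8, 1, 3, 13, 4, 6, 7, 11, 9, 10, 0, 14, 2, 5]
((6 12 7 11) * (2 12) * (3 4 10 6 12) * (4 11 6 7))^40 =(12) =[0, 1, 2, 3, 4, 5, 6, 7, 8, 9, 10, 11, 12]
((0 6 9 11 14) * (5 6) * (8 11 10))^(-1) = [14, 1, 2, 3, 4, 0, 5, 7, 10, 6, 9, 8, 12, 13, 11] = (0 14 11 8 10 9 6 5)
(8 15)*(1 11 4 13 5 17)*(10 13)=(1 11 4 10 13 5 17)(8 15)=[0, 11, 2, 3, 10, 17, 6, 7, 15, 9, 13, 4, 12, 5, 14, 8, 16, 1]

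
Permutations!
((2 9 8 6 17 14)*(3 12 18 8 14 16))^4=(2 9 14)(3 6 12 17 18 16 8)=[0, 1, 9, 6, 4, 5, 12, 7, 3, 14, 10, 11, 17, 13, 2, 15, 8, 18, 16]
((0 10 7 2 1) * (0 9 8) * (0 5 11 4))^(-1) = (0 4 11 5 8 9 1 2 7 10) = [4, 2, 7, 3, 11, 8, 6, 10, 9, 1, 0, 5]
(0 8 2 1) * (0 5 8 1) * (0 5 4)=(0 1 4)(2 5 8)=[1, 4, 5, 3, 0, 8, 6, 7, 2]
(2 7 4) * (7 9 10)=(2 9 10 7 4)=[0, 1, 9, 3, 2, 5, 6, 4, 8, 10, 7]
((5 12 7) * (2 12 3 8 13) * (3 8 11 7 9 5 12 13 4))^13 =(2 13)(3 5 7 4 9 11 8 12) =[0, 1, 13, 5, 9, 7, 6, 4, 12, 11, 10, 8, 3, 2]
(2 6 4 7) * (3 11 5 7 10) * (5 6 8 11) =[0, 1, 8, 5, 10, 7, 4, 2, 11, 9, 3, 6] =(2 8 11 6 4 10 3 5 7)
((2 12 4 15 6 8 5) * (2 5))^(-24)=(15)=[0, 1, 2, 3, 4, 5, 6, 7, 8, 9, 10, 11, 12, 13, 14, 15]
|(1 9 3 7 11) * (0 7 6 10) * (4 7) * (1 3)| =|(0 4 7 11 3 6 10)(1 9)| =14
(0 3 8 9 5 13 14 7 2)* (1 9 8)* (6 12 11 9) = (0 3 1 6 12 11 9 5 13 14 7 2) = [3, 6, 0, 1, 4, 13, 12, 2, 8, 5, 10, 9, 11, 14, 7]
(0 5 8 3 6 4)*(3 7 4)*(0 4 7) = (0 5 8)(3 6) = [5, 1, 2, 6, 4, 8, 3, 7, 0]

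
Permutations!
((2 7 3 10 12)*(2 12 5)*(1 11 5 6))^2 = (12)(1 5 7 10)(2 3 6 11) = [0, 5, 3, 6, 4, 7, 11, 10, 8, 9, 1, 2, 12]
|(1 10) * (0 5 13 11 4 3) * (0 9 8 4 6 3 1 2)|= 12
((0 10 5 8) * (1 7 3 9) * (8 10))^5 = (0 8)(1 7 3 9)(5 10) = [8, 7, 2, 9, 4, 10, 6, 3, 0, 1, 5]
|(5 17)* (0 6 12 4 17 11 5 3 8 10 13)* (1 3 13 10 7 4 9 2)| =|(0 6 12 9 2 1 3 8 7 4 17 13)(5 11)| =12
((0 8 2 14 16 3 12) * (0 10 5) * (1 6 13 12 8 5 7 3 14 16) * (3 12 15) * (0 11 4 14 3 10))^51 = [4, 15, 8, 16, 6, 14, 10, 5, 3, 9, 0, 1, 11, 7, 13, 12, 2] = (0 4 6 10)(1 15 12 11)(2 8 3 16)(5 14 13 7)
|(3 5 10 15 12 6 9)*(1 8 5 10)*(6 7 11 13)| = 9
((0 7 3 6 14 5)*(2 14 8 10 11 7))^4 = (14)(3 11 8)(6 7 10) = [0, 1, 2, 11, 4, 5, 7, 10, 3, 9, 6, 8, 12, 13, 14]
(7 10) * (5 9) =(5 9)(7 10) =[0, 1, 2, 3, 4, 9, 6, 10, 8, 5, 7]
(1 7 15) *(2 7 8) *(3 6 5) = (1 8 2 7 15)(3 6 5) = [0, 8, 7, 6, 4, 3, 5, 15, 2, 9, 10, 11, 12, 13, 14, 1]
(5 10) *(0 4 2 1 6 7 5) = (0 4 2 1 6 7 5 10) = [4, 6, 1, 3, 2, 10, 7, 5, 8, 9, 0]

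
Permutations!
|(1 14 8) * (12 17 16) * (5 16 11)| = |(1 14 8)(5 16 12 17 11)| = 15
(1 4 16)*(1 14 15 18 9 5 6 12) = [0, 4, 2, 3, 16, 6, 12, 7, 8, 5, 10, 11, 1, 13, 15, 18, 14, 17, 9] = (1 4 16 14 15 18 9 5 6 12)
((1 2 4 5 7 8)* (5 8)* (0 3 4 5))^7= (0 7 5 2 1 8 4 3)= [7, 8, 1, 0, 3, 2, 6, 5, 4]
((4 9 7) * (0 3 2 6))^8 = [0, 1, 2, 3, 7, 5, 6, 9, 8, 4] = (4 7 9)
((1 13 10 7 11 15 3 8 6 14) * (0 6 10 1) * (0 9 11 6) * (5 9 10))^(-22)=(3 5 11)(6 10)(7 14)(8 9 15)=[0, 1, 2, 5, 4, 11, 10, 14, 9, 15, 6, 3, 12, 13, 7, 8]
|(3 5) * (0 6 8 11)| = 4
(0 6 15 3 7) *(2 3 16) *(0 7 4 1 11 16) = (0 6 15)(1 11 16 2 3 4) = [6, 11, 3, 4, 1, 5, 15, 7, 8, 9, 10, 16, 12, 13, 14, 0, 2]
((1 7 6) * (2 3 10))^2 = [0, 6, 10, 2, 4, 5, 7, 1, 8, 9, 3] = (1 6 7)(2 10 3)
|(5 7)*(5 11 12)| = 4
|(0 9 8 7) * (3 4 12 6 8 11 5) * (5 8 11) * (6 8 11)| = 8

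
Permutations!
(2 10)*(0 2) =(0 2 10) =[2, 1, 10, 3, 4, 5, 6, 7, 8, 9, 0]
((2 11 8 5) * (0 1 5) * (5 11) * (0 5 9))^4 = (0 5 1 2 11 9 8) = [5, 2, 11, 3, 4, 1, 6, 7, 0, 8, 10, 9]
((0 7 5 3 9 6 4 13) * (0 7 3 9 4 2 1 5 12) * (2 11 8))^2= [4, 9, 5, 13, 7, 6, 8, 0, 1, 11, 10, 2, 3, 12]= (0 4 7)(1 9 11 2 5 6 8)(3 13 12)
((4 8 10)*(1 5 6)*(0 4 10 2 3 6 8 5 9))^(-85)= (10)(0 3 4 6 5 1 8 9 2)= [3, 8, 0, 4, 6, 1, 5, 7, 9, 2, 10]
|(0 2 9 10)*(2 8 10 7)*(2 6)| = 12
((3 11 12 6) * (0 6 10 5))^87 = (0 11 5 3 10 6 12) = [11, 1, 2, 10, 4, 3, 12, 7, 8, 9, 6, 5, 0]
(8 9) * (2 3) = (2 3)(8 9) = [0, 1, 3, 2, 4, 5, 6, 7, 9, 8]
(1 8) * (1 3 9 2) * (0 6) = [6, 8, 1, 9, 4, 5, 0, 7, 3, 2] = (0 6)(1 8 3 9 2)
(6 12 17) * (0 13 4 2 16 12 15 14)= (0 13 4 2 16 12 17 6 15 14)= [13, 1, 16, 3, 2, 5, 15, 7, 8, 9, 10, 11, 17, 4, 0, 14, 12, 6]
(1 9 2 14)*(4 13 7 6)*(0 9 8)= [9, 8, 14, 3, 13, 5, 4, 6, 0, 2, 10, 11, 12, 7, 1]= (0 9 2 14 1 8)(4 13 7 6)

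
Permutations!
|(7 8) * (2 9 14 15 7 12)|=|(2 9 14 15 7 8 12)|=7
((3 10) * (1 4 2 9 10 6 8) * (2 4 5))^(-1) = (1 8 6 3 10 9 2 5) = [0, 8, 5, 10, 4, 1, 3, 7, 6, 2, 9]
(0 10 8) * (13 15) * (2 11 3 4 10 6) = (0 6 2 11 3 4 10 8)(13 15) = [6, 1, 11, 4, 10, 5, 2, 7, 0, 9, 8, 3, 12, 15, 14, 13]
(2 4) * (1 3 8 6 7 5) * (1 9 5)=[0, 3, 4, 8, 2, 9, 7, 1, 6, 5]=(1 3 8 6 7)(2 4)(5 9)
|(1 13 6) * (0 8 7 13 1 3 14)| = 7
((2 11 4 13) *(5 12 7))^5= (2 11 4 13)(5 7 12)= [0, 1, 11, 3, 13, 7, 6, 12, 8, 9, 10, 4, 5, 2]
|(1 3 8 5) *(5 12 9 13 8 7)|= |(1 3 7 5)(8 12 9 13)|= 4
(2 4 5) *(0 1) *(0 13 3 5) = (0 1 13 3 5 2 4) = [1, 13, 4, 5, 0, 2, 6, 7, 8, 9, 10, 11, 12, 3]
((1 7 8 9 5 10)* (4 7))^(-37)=(1 5 8 4 10 9 7)=[0, 5, 2, 3, 10, 8, 6, 1, 4, 7, 9]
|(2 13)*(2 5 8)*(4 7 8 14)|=7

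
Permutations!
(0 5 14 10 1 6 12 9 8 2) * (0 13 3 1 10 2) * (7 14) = (0 5 7 14 2 13 3 1 6 12 9 8) = [5, 6, 13, 1, 4, 7, 12, 14, 0, 8, 10, 11, 9, 3, 2]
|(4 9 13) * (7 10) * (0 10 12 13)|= 7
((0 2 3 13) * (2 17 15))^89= [13, 1, 15, 2, 4, 5, 6, 7, 8, 9, 10, 11, 12, 3, 14, 17, 16, 0]= (0 13 3 2 15 17)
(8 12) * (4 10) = [0, 1, 2, 3, 10, 5, 6, 7, 12, 9, 4, 11, 8] = (4 10)(8 12)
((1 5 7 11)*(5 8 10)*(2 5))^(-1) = (1 11 7 5 2 10 8) = [0, 11, 10, 3, 4, 2, 6, 5, 1, 9, 8, 7]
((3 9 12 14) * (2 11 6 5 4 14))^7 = (2 9 14 5 11 12 3 4 6) = [0, 1, 9, 4, 6, 11, 2, 7, 8, 14, 10, 12, 3, 13, 5]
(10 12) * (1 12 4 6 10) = [0, 12, 2, 3, 6, 5, 10, 7, 8, 9, 4, 11, 1] = (1 12)(4 6 10)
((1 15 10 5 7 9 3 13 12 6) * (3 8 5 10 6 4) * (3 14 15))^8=(15)=[0, 1, 2, 3, 4, 5, 6, 7, 8, 9, 10, 11, 12, 13, 14, 15]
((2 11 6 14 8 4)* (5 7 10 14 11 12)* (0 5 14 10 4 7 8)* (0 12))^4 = (14)(0 4 8)(2 7 5) = [4, 1, 7, 3, 8, 2, 6, 5, 0, 9, 10, 11, 12, 13, 14]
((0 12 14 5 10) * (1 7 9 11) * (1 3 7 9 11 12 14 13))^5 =(0 14 5 10)(1 9 12 13)(3 11 7) =[14, 9, 2, 11, 4, 10, 6, 3, 8, 12, 0, 7, 13, 1, 5]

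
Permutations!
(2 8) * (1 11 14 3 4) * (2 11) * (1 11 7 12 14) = (1 2 8 7 12 14 3 4 11) = [0, 2, 8, 4, 11, 5, 6, 12, 7, 9, 10, 1, 14, 13, 3]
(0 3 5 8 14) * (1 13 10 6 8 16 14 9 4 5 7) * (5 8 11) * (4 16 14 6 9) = (0 3 7 1 13 10 9 16 6 11 5 14)(4 8) = [3, 13, 2, 7, 8, 14, 11, 1, 4, 16, 9, 5, 12, 10, 0, 15, 6]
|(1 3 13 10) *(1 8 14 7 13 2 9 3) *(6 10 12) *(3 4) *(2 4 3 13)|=11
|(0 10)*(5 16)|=2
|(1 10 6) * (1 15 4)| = |(1 10 6 15 4)| = 5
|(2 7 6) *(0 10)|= |(0 10)(2 7 6)|= 6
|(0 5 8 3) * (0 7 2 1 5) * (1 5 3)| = |(1 3 7 2 5 8)| = 6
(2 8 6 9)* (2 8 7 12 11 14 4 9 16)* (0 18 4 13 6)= [18, 1, 7, 3, 9, 5, 16, 12, 0, 8, 10, 14, 11, 6, 13, 15, 2, 17, 4]= (0 18 4 9 8)(2 7 12 11 14 13 6 16)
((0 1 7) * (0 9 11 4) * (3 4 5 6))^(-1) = (0 4 3 6 5 11 9 7 1) = [4, 0, 2, 6, 3, 11, 5, 1, 8, 7, 10, 9]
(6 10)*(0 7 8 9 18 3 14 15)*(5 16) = (0 7 8 9 18 3 14 15)(5 16)(6 10) = [7, 1, 2, 14, 4, 16, 10, 8, 9, 18, 6, 11, 12, 13, 15, 0, 5, 17, 3]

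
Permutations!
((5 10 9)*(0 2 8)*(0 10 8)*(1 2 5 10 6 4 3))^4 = (10)(0 4)(1 8)(2 6)(3 5) = [4, 8, 6, 5, 0, 3, 2, 7, 1, 9, 10]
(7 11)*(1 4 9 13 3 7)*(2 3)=[0, 4, 3, 7, 9, 5, 6, 11, 8, 13, 10, 1, 12, 2]=(1 4 9 13 2 3 7 11)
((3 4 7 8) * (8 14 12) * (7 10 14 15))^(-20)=(15)(3 12 10)(4 8 14)=[0, 1, 2, 12, 8, 5, 6, 7, 14, 9, 3, 11, 10, 13, 4, 15]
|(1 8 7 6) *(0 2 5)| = 12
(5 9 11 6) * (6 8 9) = (5 6)(8 9 11) = [0, 1, 2, 3, 4, 6, 5, 7, 9, 11, 10, 8]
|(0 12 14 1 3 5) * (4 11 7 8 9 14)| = |(0 12 4 11 7 8 9 14 1 3 5)| = 11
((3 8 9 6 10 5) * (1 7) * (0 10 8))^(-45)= (0 3 5 10)(1 7)= [3, 7, 2, 5, 4, 10, 6, 1, 8, 9, 0]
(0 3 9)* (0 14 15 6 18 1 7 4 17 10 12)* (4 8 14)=(0 3 9 4 17 10 12)(1 7 8 14 15 6 18)=[3, 7, 2, 9, 17, 5, 18, 8, 14, 4, 12, 11, 0, 13, 15, 6, 16, 10, 1]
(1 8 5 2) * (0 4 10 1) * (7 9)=[4, 8, 0, 3, 10, 2, 6, 9, 5, 7, 1]=(0 4 10 1 8 5 2)(7 9)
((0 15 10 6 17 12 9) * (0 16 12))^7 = (0 10 17 15 6)(9 16 12) = [10, 1, 2, 3, 4, 5, 0, 7, 8, 16, 17, 11, 9, 13, 14, 6, 12, 15]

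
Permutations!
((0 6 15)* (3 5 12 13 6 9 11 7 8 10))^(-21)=(0 7 3 13)(5 6 9 8)(10 12 15 11)=[7, 1, 2, 13, 4, 6, 9, 3, 5, 8, 12, 10, 15, 0, 14, 11]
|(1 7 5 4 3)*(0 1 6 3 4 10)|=|(0 1 7 5 10)(3 6)|=10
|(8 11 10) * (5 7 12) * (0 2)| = |(0 2)(5 7 12)(8 11 10)| = 6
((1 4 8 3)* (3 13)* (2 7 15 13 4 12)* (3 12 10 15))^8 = (15) = [0, 1, 2, 3, 4, 5, 6, 7, 8, 9, 10, 11, 12, 13, 14, 15]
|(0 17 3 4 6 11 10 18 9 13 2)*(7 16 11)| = |(0 17 3 4 6 7 16 11 10 18 9 13 2)| = 13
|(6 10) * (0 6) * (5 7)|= 6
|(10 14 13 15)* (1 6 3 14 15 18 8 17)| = |(1 6 3 14 13 18 8 17)(10 15)| = 8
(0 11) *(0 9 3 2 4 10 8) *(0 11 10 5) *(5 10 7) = (0 7 5)(2 4 10 8 11 9 3) = [7, 1, 4, 2, 10, 0, 6, 5, 11, 3, 8, 9]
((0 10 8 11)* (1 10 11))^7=(0 11)(1 10 8)=[11, 10, 2, 3, 4, 5, 6, 7, 1, 9, 8, 0]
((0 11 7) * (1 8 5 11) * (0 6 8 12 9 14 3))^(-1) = (0 3 14 9 12 1)(5 8 6 7 11) = [3, 0, 2, 14, 4, 8, 7, 11, 6, 12, 10, 5, 1, 13, 9]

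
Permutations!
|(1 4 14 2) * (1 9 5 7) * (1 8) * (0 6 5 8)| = 12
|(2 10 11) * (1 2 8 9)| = |(1 2 10 11 8 9)| = 6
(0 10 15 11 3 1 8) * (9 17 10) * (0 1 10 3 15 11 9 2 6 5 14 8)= (0 2 6 5 14 8 1)(3 10 11 15 9 17)= [2, 0, 6, 10, 4, 14, 5, 7, 1, 17, 11, 15, 12, 13, 8, 9, 16, 3]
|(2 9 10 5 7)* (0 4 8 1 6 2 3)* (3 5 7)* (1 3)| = 28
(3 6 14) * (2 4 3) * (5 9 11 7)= (2 4 3 6 14)(5 9 11 7)= [0, 1, 4, 6, 3, 9, 14, 5, 8, 11, 10, 7, 12, 13, 2]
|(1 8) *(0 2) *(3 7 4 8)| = 10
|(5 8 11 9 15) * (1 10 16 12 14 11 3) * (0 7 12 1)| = 30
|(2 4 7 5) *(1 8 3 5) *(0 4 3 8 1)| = |(8)(0 4 7)(2 3 5)| = 3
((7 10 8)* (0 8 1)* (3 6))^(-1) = (0 1 10 7 8)(3 6) = [1, 10, 2, 6, 4, 5, 3, 8, 0, 9, 7]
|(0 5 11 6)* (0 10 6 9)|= |(0 5 11 9)(6 10)|= 4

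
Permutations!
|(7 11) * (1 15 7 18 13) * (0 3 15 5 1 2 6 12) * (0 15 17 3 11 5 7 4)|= 18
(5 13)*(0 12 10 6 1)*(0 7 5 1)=(0 12 10 6)(1 7 5 13)=[12, 7, 2, 3, 4, 13, 0, 5, 8, 9, 6, 11, 10, 1]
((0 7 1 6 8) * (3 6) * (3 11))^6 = (0 8 6 3 11 1 7) = [8, 7, 2, 11, 4, 5, 3, 0, 6, 9, 10, 1]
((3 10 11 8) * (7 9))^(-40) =(11) =[0, 1, 2, 3, 4, 5, 6, 7, 8, 9, 10, 11]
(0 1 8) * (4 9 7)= (0 1 8)(4 9 7)= [1, 8, 2, 3, 9, 5, 6, 4, 0, 7]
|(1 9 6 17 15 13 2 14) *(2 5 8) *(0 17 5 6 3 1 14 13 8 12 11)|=30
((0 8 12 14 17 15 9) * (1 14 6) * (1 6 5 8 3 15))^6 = [15, 1, 2, 9, 4, 5, 6, 7, 8, 3, 10, 11, 12, 13, 14, 0, 16, 17] = (17)(0 15)(3 9)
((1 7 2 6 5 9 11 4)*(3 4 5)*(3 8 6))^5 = [0, 1, 2, 3, 4, 11, 8, 7, 6, 5, 10, 9] = (5 11 9)(6 8)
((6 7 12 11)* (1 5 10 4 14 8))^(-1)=[0, 8, 2, 3, 10, 1, 11, 6, 14, 9, 5, 12, 7, 13, 4]=(1 8 14 4 10 5)(6 11 12 7)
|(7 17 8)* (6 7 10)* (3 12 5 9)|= |(3 12 5 9)(6 7 17 8 10)|= 20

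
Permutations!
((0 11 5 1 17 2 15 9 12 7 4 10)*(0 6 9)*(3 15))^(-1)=(0 15 3 2 17 1 5 11)(4 7 12 9 6 10)=[15, 5, 17, 2, 7, 11, 10, 12, 8, 6, 4, 0, 9, 13, 14, 3, 16, 1]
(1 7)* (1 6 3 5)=(1 7 6 3 5)=[0, 7, 2, 5, 4, 1, 3, 6]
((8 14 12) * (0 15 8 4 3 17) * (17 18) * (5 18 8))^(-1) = (0 17 18 5 15)(3 4 12 14 8) = [17, 1, 2, 4, 12, 15, 6, 7, 3, 9, 10, 11, 14, 13, 8, 0, 16, 18, 5]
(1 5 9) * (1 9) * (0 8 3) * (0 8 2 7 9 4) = (0 2 7 9 4)(1 5)(3 8) = [2, 5, 7, 8, 0, 1, 6, 9, 3, 4]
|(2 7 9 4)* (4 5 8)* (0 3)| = 6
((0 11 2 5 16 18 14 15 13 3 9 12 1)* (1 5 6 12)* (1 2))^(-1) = (0 1 11)(2 9 3 13 15 14 18 16 5 12 6) = [1, 11, 9, 13, 4, 12, 2, 7, 8, 3, 10, 0, 6, 15, 18, 14, 5, 17, 16]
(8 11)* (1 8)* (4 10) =(1 8 11)(4 10) =[0, 8, 2, 3, 10, 5, 6, 7, 11, 9, 4, 1]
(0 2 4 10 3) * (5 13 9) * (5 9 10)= [2, 1, 4, 0, 5, 13, 6, 7, 8, 9, 3, 11, 12, 10]= (0 2 4 5 13 10 3)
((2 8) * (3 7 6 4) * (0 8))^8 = (0 2 8) = [2, 1, 8, 3, 4, 5, 6, 7, 0]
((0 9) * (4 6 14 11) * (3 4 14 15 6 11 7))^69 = (0 9)(3 7 14 11 4)(6 15) = [9, 1, 2, 7, 3, 5, 15, 14, 8, 0, 10, 4, 12, 13, 11, 6]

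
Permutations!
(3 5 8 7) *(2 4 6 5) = [0, 1, 4, 2, 6, 8, 5, 3, 7] = (2 4 6 5 8 7 3)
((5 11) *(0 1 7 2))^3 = (0 2 7 1)(5 11) = [2, 0, 7, 3, 4, 11, 6, 1, 8, 9, 10, 5]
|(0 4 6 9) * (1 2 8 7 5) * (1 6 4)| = |(0 1 2 8 7 5 6 9)| = 8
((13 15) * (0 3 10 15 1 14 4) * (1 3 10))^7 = [4, 3, 2, 13, 14, 5, 6, 7, 8, 9, 0, 11, 12, 15, 1, 10] = (0 4 14 1 3 13 15 10)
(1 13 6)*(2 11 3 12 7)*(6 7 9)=(1 13 7 2 11 3 12 9 6)=[0, 13, 11, 12, 4, 5, 1, 2, 8, 6, 10, 3, 9, 7]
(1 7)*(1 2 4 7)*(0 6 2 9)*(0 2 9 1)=(0 6 9 2 4 7 1)=[6, 0, 4, 3, 7, 5, 9, 1, 8, 2]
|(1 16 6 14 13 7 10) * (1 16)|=6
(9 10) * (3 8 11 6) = [0, 1, 2, 8, 4, 5, 3, 7, 11, 10, 9, 6] = (3 8 11 6)(9 10)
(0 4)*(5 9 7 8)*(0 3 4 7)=(0 7 8 5 9)(3 4)=[7, 1, 2, 4, 3, 9, 6, 8, 5, 0]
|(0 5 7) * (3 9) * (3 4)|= 3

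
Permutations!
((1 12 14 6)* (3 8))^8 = (14) = [0, 1, 2, 3, 4, 5, 6, 7, 8, 9, 10, 11, 12, 13, 14]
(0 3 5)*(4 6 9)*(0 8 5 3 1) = (0 1)(4 6 9)(5 8) = [1, 0, 2, 3, 6, 8, 9, 7, 5, 4]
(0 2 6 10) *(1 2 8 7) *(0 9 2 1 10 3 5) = (0 8 7 10 9 2 6 3 5) = [8, 1, 6, 5, 4, 0, 3, 10, 7, 2, 9]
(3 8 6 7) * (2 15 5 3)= [0, 1, 15, 8, 4, 3, 7, 2, 6, 9, 10, 11, 12, 13, 14, 5]= (2 15 5 3 8 6 7)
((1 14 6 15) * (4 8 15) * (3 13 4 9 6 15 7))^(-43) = [0, 15, 2, 4, 7, 5, 9, 13, 3, 6, 10, 11, 12, 8, 1, 14] = (1 15 14)(3 4 7 13 8)(6 9)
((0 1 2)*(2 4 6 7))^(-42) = (7) = [0, 1, 2, 3, 4, 5, 6, 7]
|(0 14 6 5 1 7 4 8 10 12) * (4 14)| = |(0 4 8 10 12)(1 7 14 6 5)| = 5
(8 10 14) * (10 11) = [0, 1, 2, 3, 4, 5, 6, 7, 11, 9, 14, 10, 12, 13, 8] = (8 11 10 14)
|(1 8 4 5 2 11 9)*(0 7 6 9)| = |(0 7 6 9 1 8 4 5 2 11)| = 10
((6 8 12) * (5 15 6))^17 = (5 6 12 15 8) = [0, 1, 2, 3, 4, 6, 12, 7, 5, 9, 10, 11, 15, 13, 14, 8]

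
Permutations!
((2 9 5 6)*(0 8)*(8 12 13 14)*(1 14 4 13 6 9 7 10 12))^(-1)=(0 8 14 1)(2 6 12 10 7)(4 13)(5 9)=[8, 0, 6, 3, 13, 9, 12, 2, 14, 5, 7, 11, 10, 4, 1]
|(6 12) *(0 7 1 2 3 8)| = 6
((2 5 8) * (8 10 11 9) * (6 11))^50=(2 5 10 6 11 9 8)=[0, 1, 5, 3, 4, 10, 11, 7, 2, 8, 6, 9]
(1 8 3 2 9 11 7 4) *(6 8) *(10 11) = (1 6 8 3 2 9 10 11 7 4) = [0, 6, 9, 2, 1, 5, 8, 4, 3, 10, 11, 7]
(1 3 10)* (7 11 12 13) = (1 3 10)(7 11 12 13) = [0, 3, 2, 10, 4, 5, 6, 11, 8, 9, 1, 12, 13, 7]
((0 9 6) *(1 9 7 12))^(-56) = (0 9 12)(1 7 6) = [9, 7, 2, 3, 4, 5, 1, 6, 8, 12, 10, 11, 0]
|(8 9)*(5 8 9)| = |(9)(5 8)| = 2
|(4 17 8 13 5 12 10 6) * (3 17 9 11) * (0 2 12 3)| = |(0 2 12 10 6 4 9 11)(3 17 8 13 5)| = 40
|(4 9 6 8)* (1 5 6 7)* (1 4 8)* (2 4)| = 12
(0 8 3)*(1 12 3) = (0 8 1 12 3) = [8, 12, 2, 0, 4, 5, 6, 7, 1, 9, 10, 11, 3]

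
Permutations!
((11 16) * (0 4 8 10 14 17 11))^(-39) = (0 4 8 10 14 17 11 16) = [4, 1, 2, 3, 8, 5, 6, 7, 10, 9, 14, 16, 12, 13, 17, 15, 0, 11]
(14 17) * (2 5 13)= (2 5 13)(14 17)= [0, 1, 5, 3, 4, 13, 6, 7, 8, 9, 10, 11, 12, 2, 17, 15, 16, 14]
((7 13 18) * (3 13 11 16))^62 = (3 18 11)(7 16 13) = [0, 1, 2, 18, 4, 5, 6, 16, 8, 9, 10, 3, 12, 7, 14, 15, 13, 17, 11]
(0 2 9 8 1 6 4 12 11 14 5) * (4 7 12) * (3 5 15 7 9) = (0 2 3 5)(1 6 9 8)(7 12 11 14 15) = [2, 6, 3, 5, 4, 0, 9, 12, 1, 8, 10, 14, 11, 13, 15, 7]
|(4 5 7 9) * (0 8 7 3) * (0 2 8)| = 7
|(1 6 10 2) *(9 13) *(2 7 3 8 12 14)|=18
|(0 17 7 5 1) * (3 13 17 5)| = 12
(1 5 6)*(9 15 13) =(1 5 6)(9 15 13) =[0, 5, 2, 3, 4, 6, 1, 7, 8, 15, 10, 11, 12, 9, 14, 13]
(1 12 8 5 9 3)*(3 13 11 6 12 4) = [0, 4, 2, 1, 3, 9, 12, 7, 5, 13, 10, 6, 8, 11] = (1 4 3)(5 9 13 11 6 12 8)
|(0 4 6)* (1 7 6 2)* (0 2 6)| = 6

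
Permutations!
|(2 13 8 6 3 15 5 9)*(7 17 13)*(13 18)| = |(2 7 17 18 13 8 6 3 15 5 9)| = 11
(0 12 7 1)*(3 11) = (0 12 7 1)(3 11) = [12, 0, 2, 11, 4, 5, 6, 1, 8, 9, 10, 3, 7]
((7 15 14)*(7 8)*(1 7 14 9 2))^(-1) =(1 2 9 15 7)(8 14) =[0, 2, 9, 3, 4, 5, 6, 1, 14, 15, 10, 11, 12, 13, 8, 7]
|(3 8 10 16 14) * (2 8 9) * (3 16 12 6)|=14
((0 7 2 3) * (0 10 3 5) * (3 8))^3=[5, 1, 7, 3, 4, 2, 6, 0, 8, 9, 10]=(10)(0 5 2 7)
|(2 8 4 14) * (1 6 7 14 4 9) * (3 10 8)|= 9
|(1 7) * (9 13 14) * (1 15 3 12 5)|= |(1 7 15 3 12 5)(9 13 14)|= 6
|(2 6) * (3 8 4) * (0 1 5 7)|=|(0 1 5 7)(2 6)(3 8 4)|=12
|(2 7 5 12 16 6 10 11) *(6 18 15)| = 10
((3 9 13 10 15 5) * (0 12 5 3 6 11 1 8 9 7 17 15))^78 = (0 13 8 11 5)(1 6 12 10 9)(3 17)(7 15) = [13, 6, 2, 17, 4, 0, 12, 15, 11, 1, 9, 5, 10, 8, 14, 7, 16, 3]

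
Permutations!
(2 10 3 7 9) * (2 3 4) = (2 10 4)(3 7 9) = [0, 1, 10, 7, 2, 5, 6, 9, 8, 3, 4]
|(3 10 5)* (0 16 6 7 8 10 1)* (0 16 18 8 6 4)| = |(0 18 8 10 5 3 1 16 4)(6 7)| = 18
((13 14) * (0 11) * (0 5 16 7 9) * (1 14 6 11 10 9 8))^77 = [9, 5, 2, 3, 4, 14, 8, 6, 11, 10, 0, 1, 12, 7, 16, 15, 13] = (0 9 10)(1 5 14 16 13 7 6 8 11)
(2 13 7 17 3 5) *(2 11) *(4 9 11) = (2 13 7 17 3 5 4 9 11) = [0, 1, 13, 5, 9, 4, 6, 17, 8, 11, 10, 2, 12, 7, 14, 15, 16, 3]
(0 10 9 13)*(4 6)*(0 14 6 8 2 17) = [10, 1, 17, 3, 8, 5, 4, 7, 2, 13, 9, 11, 12, 14, 6, 15, 16, 0] = (0 10 9 13 14 6 4 8 2 17)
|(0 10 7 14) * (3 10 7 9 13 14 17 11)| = 9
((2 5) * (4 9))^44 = (9) = [0, 1, 2, 3, 4, 5, 6, 7, 8, 9]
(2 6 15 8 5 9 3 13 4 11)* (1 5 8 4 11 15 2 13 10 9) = (1 5)(2 6)(3 10 9)(4 15)(11 13) = [0, 5, 6, 10, 15, 1, 2, 7, 8, 3, 9, 13, 12, 11, 14, 4]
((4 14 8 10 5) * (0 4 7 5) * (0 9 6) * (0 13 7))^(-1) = (0 5 7 13 6 9 10 8 14 4) = [5, 1, 2, 3, 0, 7, 9, 13, 14, 10, 8, 11, 12, 6, 4]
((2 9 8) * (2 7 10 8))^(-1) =[0, 1, 9, 3, 4, 5, 6, 8, 10, 2, 7] =(2 9)(7 8 10)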